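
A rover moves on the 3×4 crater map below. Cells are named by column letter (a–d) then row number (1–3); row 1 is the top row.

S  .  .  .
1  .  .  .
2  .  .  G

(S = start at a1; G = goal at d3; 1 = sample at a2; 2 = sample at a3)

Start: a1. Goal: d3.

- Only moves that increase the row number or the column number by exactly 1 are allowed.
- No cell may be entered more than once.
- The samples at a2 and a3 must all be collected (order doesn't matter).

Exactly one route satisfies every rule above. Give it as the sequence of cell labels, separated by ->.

Moves only go right or down, so the column and row indices never decrease.
Route from a1: 2× down (reaching a3), 3× right (reaching d3) — 5 moves in all.
Check: all required cells visited.

a1 -> a2 -> a3 -> b3 -> c3 -> d3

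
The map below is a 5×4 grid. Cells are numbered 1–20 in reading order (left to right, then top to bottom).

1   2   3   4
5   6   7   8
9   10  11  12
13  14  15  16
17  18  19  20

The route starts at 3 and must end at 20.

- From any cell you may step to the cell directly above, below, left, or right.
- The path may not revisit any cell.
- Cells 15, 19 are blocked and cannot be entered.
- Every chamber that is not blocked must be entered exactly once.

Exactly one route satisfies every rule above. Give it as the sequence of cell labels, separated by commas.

Need to visit all 18 open cells exactly once, starting at 3 and ending at 20.
Cell 18 has only two open neighbours (14 and 17), so the path must pass straight through it: one of those is the cell it's entered from and the other is where it exits.
Route from 3: right to 4, down to 8, 2× left (reaching 6), up to 2, left to 1, 4× down (reaching 17), right to 18, 2× up (reaching 10), 2× right (reaching 12), 2× down (reaching 20) — 17 moves in all.
Check: all 18 open cells covered.

3, 4, 8, 7, 6, 2, 1, 5, 9, 13, 17, 18, 14, 10, 11, 12, 16, 20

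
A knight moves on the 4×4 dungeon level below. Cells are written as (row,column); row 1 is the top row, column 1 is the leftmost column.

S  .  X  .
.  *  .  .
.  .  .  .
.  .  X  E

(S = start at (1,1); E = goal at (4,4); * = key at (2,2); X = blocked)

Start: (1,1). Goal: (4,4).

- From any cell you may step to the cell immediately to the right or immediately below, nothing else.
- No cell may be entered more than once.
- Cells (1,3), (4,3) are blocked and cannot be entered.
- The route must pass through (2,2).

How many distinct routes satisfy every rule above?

6

A right/down-only route from (1,1) to (4,4) makes exactly 3 down-moves and 3 right-moves in some order.
With no other constraints that would be C(6,3) = 20 routes.
Split at (2,2) and multiply the segment counts (each segment already excludes blocked cells): (1,1)→(2,2): 2; (2,2)→(4,4): 3; product = 6.
That gives 6 routes.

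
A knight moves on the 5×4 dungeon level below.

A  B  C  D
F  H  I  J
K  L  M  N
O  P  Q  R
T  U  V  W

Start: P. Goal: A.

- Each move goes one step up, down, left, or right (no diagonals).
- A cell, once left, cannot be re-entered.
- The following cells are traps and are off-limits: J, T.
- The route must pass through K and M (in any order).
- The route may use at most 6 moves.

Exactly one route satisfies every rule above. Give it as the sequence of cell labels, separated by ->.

The 6-move cap with required stops at K, M leaves no slack for detours.
Route from P: right to Q, up to M, 2× left (reaching K), 2× up (reaching A) — 6 moves in all.
Check: all required cells visited; 6 ≤ 6 moves.

P -> Q -> M -> L -> K -> F -> A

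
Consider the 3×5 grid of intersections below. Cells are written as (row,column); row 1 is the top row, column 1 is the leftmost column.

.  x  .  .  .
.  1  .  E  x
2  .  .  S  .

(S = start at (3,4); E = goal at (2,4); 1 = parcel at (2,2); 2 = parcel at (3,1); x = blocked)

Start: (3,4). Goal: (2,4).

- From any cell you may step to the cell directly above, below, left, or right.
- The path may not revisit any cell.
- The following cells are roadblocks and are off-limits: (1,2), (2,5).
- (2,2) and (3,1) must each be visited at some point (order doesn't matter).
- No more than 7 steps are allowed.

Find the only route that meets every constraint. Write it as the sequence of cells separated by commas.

(3,4), (3,3), (3,2), (3,1), (2,1), (2,2), (2,3), (2,4)

The 7-move cap with required stops at (2,2), (3,1) leaves no slack for detours.
Route from (3,4): 3× left (reaching (3,1)), up to (2,1), 3× right (reaching (2,4)) — 7 moves in all.
Check: all required cells visited; 7 ≤ 7 moves.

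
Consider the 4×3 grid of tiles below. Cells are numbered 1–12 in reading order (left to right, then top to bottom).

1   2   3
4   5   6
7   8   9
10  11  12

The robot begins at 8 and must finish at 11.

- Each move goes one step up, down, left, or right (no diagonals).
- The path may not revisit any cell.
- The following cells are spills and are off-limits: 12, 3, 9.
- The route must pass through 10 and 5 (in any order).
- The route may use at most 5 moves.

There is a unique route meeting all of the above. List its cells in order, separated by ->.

The 5-move cap with required stops at 10, 5 leaves no slack for detours.
Route from 8: up to 5, left to 4, 2× down (reaching 10), right to 11 — 5 moves in all.
Check: all required cells visited; 5 ≤ 5 moves.

8 -> 5 -> 4 -> 7 -> 10 -> 11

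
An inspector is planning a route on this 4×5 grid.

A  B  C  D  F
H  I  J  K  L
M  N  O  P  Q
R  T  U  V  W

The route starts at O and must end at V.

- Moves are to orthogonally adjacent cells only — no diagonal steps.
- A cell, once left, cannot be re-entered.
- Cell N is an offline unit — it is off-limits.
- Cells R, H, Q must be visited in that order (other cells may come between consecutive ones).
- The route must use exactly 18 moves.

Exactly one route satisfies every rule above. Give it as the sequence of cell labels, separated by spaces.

The waypoints must appear in the order R, H, Q, with no cell reused.
Route from O: down to U, 2× left (reaching R), 3× up (reaching A), right to B, down to I, right to J, up to C, 2× right (reaching F), down to L, left to K, down to P, right to Q, down to W, left to V — 18 moves in all.
Check: order respected (R at step 3, H at step 5, Q at step 16); 18 moves as required.

O U T R M H A B I J C D F L K P Q W V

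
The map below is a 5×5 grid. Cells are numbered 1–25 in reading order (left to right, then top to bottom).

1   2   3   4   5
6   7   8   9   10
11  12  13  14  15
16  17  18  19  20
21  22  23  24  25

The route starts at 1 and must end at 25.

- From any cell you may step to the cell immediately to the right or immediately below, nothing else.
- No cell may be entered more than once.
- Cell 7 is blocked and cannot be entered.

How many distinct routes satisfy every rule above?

A right/down-only route from 1 to 25 makes exactly 4 down-moves and 4 right-moves in some order.
With no other constraints that would be C(8,4) = 70 routes.
Subtract routes through each blocked cell (inclusion–exclusion for overlaps): − through 7: 40 → 30.
That gives 30 routes.

30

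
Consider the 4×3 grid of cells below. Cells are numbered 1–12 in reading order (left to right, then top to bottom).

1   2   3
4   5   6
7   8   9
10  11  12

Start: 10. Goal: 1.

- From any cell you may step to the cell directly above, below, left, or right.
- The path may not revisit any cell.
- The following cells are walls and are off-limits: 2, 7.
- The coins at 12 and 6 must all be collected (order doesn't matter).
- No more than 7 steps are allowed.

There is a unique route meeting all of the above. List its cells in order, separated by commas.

10, 11, 12, 9, 6, 5, 4, 1

The budget equals the shortest possible length, so every move has to be on a shortest route through the required cells.
Route from 10: 2× right (reaching 12), 2× up (reaching 6), 2× left (reaching 4), up to 1 — 7 moves in all.
Check: all required cells visited; 7 ≤ 7 moves.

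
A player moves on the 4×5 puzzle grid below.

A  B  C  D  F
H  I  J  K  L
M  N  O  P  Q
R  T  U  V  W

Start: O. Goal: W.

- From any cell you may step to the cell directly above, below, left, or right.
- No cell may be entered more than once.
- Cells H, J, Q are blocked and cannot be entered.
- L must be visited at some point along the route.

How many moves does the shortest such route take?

11

Any route passes through L somewhere between O and W. Summing Manhattan distances along the two legs (O → L → W) gives a lower bound of 3 + 2 = 5 moves.
That bound ignores the blocked cells. Measuring each leg by the fewest moves that actually steer around them (O→L: 3; L→W: 4) raises the lower bound to 7.
The shortest route satisfying every rule uses 11 moves: O → N → I → B → C → D → F → L → K → P → V → W.
The bound of 7 isn't tight here; checking systematically, no route of length 7 through 10 satisfies every constraint (on a 4-connected grid the length of any start-to-goal walk has the same parity as the Manhattan bound, so only lengths 7, 9, 11, … need checking), so 11 is the minimum.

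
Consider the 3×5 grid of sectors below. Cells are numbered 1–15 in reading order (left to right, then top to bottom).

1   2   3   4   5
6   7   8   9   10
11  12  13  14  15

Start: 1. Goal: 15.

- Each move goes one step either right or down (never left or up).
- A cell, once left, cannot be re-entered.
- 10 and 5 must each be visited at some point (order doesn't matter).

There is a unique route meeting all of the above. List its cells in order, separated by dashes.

Moves only go right or down, so the column and row indices never decrease.
Route from 1: 4× right (reaching 5), 2× down (reaching 15) — 6 moves in all.
Check: all required cells visited.

1 - 2 - 3 - 4 - 5 - 10 - 15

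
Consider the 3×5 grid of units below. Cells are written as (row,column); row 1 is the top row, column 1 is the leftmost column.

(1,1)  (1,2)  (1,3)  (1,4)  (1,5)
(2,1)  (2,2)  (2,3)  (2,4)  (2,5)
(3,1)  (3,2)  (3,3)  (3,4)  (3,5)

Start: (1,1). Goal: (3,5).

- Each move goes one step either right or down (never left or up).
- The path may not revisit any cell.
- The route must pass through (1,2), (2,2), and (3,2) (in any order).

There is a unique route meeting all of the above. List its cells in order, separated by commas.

(1,1), (1,2), (2,2), (3,2), (3,3), (3,4), (3,5)

Moves only go right or down, so the column and row indices never decrease.
Route from (1,1): right 1 to (1,2), down 2 to (3,2), right 3 to (3,5) — 6 moves in all.
Check: all required cells visited.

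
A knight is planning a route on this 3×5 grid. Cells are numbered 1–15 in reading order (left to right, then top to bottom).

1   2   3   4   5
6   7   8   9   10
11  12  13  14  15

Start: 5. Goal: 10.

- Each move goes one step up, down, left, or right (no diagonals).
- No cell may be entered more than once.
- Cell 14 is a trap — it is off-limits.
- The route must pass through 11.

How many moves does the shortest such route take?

Any route passes through 11 somewhere between 5 and 10. Summing Manhattan distances along the two legs (5 → 11 → 10) gives a lower bound of 6 + 5 = 11 moves.
A route of 11 moves achieves this: 5 → 4 → 3 → 2 → 7 → 6 → 11 → 12 → 13 → 8 → 9 → 10.
Since 11 matches the lower bound, it is optimal.

11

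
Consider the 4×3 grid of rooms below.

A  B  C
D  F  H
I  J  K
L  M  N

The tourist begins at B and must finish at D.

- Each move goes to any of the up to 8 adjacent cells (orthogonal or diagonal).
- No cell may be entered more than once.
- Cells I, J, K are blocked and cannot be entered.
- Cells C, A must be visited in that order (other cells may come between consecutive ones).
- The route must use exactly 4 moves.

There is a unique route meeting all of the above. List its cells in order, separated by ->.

B -> C -> F -> A -> D

The waypoints must appear in the order C, A, with no cell reused.
Route from B: right to C, down-left to F, up-left to A, down to D — 4 moves in all.
Check: order respected (C at step 1, A at step 3); 4 moves as required.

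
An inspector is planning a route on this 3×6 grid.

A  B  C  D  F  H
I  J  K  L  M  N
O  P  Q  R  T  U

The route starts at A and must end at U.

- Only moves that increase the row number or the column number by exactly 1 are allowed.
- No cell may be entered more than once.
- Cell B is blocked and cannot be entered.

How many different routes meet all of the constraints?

6

A right/down-only route from A to U makes exactly 2 down-moves and 5 right-moves in some order.
With no other constraints that would be C(7,2) = 21 routes.
Subtract routes through each blocked cell (inclusion–exclusion for overlaps): − through B: 15 → 6.
That gives 6 routes.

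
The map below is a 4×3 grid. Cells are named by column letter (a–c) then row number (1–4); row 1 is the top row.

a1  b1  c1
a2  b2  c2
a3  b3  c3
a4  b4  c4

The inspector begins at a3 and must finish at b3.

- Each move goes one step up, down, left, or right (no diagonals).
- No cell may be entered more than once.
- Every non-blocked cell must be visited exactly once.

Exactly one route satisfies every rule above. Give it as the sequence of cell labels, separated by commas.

Need to visit all 12 open cells exactly once, starting at a3 and ending at b3.
Cell a1 has only two open neighbours (a2 and b1), so the path must pass straight through it: one of those is the cell it's entered from and the other is where it exits.
Route from a3: down 1 to a4, right 2 to c4, up 3 to c1, left 2 to a1, down 1 to a2, right 1 to b2, down 1 to b3 — 11 moves in all.
Check: all 12 open cells covered.

a3, a4, b4, c4, c3, c2, c1, b1, a1, a2, b2, b3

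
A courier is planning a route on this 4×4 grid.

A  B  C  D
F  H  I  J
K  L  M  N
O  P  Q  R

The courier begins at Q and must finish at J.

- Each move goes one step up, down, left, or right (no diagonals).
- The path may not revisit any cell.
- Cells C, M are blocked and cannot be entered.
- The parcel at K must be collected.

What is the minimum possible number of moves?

Any route passes through K somewhere between Q and J. Summing Manhattan distances along the two legs (Q → K → J) gives a lower bound of 3 + 4 = 7 moves.
A route of 7 moves achieves this: Q → P → L → K → F → H → I → J.
Since 7 matches the lower bound, it is optimal.

7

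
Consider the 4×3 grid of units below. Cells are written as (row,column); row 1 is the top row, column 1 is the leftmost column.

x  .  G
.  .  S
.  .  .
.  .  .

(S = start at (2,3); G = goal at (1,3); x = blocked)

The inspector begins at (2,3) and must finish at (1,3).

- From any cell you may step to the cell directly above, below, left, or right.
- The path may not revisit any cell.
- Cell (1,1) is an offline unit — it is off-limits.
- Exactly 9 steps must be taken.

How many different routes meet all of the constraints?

4

Need simple routes of exactly 9 moves from (2,3) to (1,3) (Manhattan distance 1, so 4 moves are spent on a detour and 4 undoing it).
Enumerating: (2,3) (3,3) (4,3) (4,2) (3,2) (3,1) (2,1) (2,2) (1,2) (1,3) | (2,3) (3,3) (4,3) (4,2) (4,1) (3,1) (2,1) (2,2) (1,2) (1,3) | (2,3) (3,3) (4,3) (4,2) (4,1) (3,1) (3,2) (2,2) (1,2) (1,3) | (2,3) (3,3) (3,2) (4,2) (4,1) (3,1) (2,1) (2,2) (1,2) (1,3).
That gives 4 routes.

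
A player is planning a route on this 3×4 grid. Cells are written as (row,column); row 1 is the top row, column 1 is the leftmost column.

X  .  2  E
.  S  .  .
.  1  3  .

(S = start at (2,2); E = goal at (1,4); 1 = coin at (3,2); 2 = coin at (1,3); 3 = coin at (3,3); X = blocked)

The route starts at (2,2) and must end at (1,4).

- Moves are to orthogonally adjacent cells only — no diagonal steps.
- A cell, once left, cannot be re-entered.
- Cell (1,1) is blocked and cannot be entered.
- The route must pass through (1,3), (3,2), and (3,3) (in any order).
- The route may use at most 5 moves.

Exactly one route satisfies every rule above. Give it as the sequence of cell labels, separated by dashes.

The budget equals the shortest possible length, so every move has to be on a shortest route through the required cells.
Route from (2,2): down to (3,2), right to (3,3), 2× up (reaching (1,3)), right to (1,4) — 5 moves in all.
Check: all required cells visited; 5 ≤ 5 moves.

(2,2) - (3,2) - (3,3) - (2,3) - (1,3) - (1,4)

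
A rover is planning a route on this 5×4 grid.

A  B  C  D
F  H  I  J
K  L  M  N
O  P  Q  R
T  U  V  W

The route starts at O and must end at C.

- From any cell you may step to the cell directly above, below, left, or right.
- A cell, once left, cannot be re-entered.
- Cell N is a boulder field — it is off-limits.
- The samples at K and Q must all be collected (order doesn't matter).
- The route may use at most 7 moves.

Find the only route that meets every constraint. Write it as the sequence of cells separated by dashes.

Any route must reach K and Q and still end at C within 7 moves, so the order of the required stops is forced.
Route from O: up to K, right to L, down to P, right to Q, 3× up (reaching C) — 7 moves in all.
Check: all required cells visited; 7 ≤ 7 moves.

O - K - L - P - Q - M - I - C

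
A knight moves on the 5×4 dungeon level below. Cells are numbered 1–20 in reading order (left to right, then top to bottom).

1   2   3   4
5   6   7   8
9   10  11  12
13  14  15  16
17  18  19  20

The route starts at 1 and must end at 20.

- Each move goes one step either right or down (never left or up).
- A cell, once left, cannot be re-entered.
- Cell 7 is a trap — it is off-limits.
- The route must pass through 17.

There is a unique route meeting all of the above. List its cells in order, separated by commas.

1, 5, 9, 13, 17, 18, 19, 20

Moves only go right or down, so the column and row indices never decrease.
Route from 1: down 4 to 17, right 3 to 20 — 7 moves in all.
Check: all required cells visited.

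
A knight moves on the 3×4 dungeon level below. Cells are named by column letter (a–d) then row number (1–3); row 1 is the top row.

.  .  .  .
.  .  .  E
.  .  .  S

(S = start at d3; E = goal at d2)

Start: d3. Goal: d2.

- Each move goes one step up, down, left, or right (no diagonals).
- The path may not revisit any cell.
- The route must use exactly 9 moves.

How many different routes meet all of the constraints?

9

Need simple routes of exactly 9 moves from d3 to d2 (Manhattan distance 1, so 4 moves are spent on a detour and 4 undoing it).
Branch systematically from the start, pruning whenever the remaining move budget drops below the Manhattan distance to d2 or differs from it in parity. Every completion starts via c3: 9 (no valid completion starts via d2).
That gives 9 routes.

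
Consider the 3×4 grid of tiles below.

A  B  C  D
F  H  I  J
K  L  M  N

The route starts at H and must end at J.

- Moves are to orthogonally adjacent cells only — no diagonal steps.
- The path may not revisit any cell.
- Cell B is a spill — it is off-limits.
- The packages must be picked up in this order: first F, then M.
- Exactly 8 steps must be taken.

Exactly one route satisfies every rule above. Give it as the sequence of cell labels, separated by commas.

H, F, K, L, M, I, C, D, J

The waypoints must appear in the order F, M, with no cell reused.
Route from H: left 1 to F, down 1 to K, right 2 to M, up 2 to C, right 1 to D, down 1 to J — 8 moves in all.
Check: order respected (F at step 1, M at step 4); 8 moves as required.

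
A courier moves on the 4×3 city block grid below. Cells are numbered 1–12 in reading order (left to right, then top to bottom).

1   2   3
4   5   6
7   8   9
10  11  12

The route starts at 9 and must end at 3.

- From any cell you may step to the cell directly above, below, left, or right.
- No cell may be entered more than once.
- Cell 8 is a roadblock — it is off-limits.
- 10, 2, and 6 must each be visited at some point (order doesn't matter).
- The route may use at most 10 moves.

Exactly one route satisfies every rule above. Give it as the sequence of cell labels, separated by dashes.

Any route must reach 10, 2, and 6 and still end at 3 within 10 moves, so the order of the required stops is forced.
Route from 9: down 1 to 12, left 2 to 10, up 3 to 1, right 1 to 2, down 1 to 5, right 1 to 6, up 1 to 3 — 10 moves in all.
Check: all required cells visited; 10 ≤ 10 moves.

9 - 12 - 11 - 10 - 7 - 4 - 1 - 2 - 5 - 6 - 3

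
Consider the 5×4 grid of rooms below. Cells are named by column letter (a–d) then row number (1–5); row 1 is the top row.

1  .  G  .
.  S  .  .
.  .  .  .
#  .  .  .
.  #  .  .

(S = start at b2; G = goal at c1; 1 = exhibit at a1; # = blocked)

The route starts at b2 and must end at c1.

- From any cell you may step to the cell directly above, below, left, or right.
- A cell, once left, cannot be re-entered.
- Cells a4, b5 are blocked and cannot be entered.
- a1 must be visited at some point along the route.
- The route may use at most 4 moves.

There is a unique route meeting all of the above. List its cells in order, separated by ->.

b2 -> a2 -> a1 -> b1 -> c1

Any route must reach a1 and still end at c1 within 4 moves, so the order of the required stops is forced.
Route from b2: left 1 to a2, up 1 to a1, right 2 to c1 — 4 moves in all.
Check: all required cells visited; 4 ≤ 4 moves.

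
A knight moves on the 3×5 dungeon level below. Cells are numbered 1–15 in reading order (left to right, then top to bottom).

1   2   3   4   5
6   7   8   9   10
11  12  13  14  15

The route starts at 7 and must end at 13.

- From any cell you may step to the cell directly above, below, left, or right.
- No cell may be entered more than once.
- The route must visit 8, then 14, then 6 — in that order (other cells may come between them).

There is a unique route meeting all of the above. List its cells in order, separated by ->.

7 -> 8 -> 9 -> 14 -> 15 -> 10 -> 5 -> 4 -> 3 -> 2 -> 1 -> 6 -> 11 -> 12 -> 13

The waypoints must appear in the order 8, 14, 6, with no cell reused.
Route from 7: right 2 to 9, down 1 to 14, right 1 to 15, up 2 to 5, left 4 to 1, down 2 to 11, right 2 to 13 — 14 moves in all.
Check: order respected (8 at step 1, 14 at step 3, 6 at step 11).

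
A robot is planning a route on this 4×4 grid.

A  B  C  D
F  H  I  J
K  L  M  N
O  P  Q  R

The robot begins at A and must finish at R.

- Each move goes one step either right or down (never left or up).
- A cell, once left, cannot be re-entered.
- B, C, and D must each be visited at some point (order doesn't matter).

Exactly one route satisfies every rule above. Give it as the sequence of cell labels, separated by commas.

Moves only go right or down, so the column and row indices never decrease.
Route from A: 3× right (reaching D), 3× down (reaching R) — 6 moves in all.
Check: all required cells visited.

A, B, C, D, J, N, R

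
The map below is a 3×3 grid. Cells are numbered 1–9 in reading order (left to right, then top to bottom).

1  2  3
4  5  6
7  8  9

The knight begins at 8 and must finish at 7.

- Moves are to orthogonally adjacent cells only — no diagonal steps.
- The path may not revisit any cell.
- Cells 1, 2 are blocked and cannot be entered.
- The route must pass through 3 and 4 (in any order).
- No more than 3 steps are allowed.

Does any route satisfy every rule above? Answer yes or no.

3 must be visited but has only one open neighbour (6), and it is neither the start nor the goal — the route would have to enter and leave through 6, re-entering it.

no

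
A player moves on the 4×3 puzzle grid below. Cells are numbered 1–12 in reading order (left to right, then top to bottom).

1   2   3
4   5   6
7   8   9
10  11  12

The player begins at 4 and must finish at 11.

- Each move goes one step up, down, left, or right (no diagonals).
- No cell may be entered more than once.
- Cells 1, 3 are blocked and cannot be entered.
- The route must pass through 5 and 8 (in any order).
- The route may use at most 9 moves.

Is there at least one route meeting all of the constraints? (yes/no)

yes

One route that works: 4 → 5 → 8 → 11.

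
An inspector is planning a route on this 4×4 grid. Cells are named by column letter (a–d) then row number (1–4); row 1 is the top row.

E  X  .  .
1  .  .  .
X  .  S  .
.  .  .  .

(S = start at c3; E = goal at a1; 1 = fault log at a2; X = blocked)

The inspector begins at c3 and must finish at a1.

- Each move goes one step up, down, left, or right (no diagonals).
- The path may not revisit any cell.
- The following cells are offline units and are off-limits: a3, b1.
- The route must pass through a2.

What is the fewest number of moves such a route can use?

4

Any route passes through a2 somewhere between c3 and a1. Summing Manhattan distances along the two legs (c3 → a2 → a1) gives a lower bound of 3 + 1 = 4 moves.
A route of 4 moves achieves this: c3 → c2 → b2 → a2 → a1.
Since 4 matches the lower bound, it is optimal.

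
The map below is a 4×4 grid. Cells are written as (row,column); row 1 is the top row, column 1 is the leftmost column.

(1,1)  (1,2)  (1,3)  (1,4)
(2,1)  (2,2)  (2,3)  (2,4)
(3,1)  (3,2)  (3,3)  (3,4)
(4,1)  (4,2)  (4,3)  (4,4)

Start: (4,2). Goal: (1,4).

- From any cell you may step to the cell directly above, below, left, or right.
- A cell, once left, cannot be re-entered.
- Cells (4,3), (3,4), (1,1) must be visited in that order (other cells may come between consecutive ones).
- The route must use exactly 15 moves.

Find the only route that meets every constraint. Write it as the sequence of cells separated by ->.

(4,2) -> (4,1) -> (3,1) -> (3,2) -> (3,3) -> (4,3) -> (4,4) -> (3,4) -> (2,4) -> (2,3) -> (2,2) -> (2,1) -> (1,1) -> (1,2) -> (1,3) -> (1,4)

The waypoints must appear in the order (4,3), (3,4), (1,1), with no cell reused.
Route from (4,2): left 1 to (4,1), up 1 to (3,1), right 2 to (3,3), down 1 to (4,3), right 1 to (4,4), up 2 to (2,4), left 3 to (2,1), up 1 to (1,1), right 3 to (1,4) — 15 moves in all.
Check: order respected ((4,3) at step 5, (3,4) at step 7, (1,1) at step 12); 15 moves as required.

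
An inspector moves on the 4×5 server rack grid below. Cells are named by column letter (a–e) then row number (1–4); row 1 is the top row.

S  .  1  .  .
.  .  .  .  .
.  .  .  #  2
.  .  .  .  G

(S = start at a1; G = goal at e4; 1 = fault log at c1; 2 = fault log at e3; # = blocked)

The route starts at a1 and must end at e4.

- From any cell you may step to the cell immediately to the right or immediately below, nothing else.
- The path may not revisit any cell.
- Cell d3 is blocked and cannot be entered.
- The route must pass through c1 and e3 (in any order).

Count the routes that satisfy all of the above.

A right/down-only route from a1 to e4 makes exactly 3 down-moves and 4 right-moves in some order.
With no other constraints that would be C(7,3) = 35 routes.
A monotone route can only reach the required cells in the order c1, e3, so split there and multiply the segment counts (each segment already excludes blocked cells): a1→c1: 1; c1→e3: 3; e3→e4: 1; product = 3.
That gives 3 routes.

3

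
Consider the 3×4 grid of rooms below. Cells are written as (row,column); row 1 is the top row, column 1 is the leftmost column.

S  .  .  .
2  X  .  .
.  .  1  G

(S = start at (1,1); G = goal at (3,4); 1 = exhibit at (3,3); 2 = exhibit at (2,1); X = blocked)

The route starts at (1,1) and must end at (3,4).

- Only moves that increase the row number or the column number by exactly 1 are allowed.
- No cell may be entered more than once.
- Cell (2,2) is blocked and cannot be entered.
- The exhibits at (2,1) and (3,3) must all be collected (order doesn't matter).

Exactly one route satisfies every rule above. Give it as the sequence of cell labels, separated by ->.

(1,1) -> (2,1) -> (3,1) -> (3,2) -> (3,3) -> (3,4)

Moves only go right or down, so the column and row indices never decrease.
Route from (1,1): down 2 to (3,1), right 3 to (3,4) — 5 moves in all.
Check: all required cells visited.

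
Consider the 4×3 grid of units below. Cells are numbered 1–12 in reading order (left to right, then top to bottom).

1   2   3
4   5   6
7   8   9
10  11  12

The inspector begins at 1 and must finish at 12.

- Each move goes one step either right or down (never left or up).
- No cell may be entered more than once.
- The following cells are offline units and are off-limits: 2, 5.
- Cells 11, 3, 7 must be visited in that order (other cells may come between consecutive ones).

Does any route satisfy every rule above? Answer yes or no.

no

3 lies above 11, so going from 11 to 3 would need an upward move — but moves only go right/down, so 11 cannot be visited before 3.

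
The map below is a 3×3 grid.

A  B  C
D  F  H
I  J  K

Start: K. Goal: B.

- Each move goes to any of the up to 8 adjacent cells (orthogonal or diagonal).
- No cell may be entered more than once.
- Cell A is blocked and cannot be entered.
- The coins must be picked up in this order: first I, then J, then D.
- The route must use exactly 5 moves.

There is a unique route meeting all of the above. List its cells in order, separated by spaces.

K F I J D B

The waypoints must appear in the order I, J, D, with no cell reused.
Route from K: up-left 1 to F, down-left 1 to I, right 1 to J, up-left 1 to D, up-right 1 to B — 5 moves in all.
Check: order respected (I at step 2, J at step 3, D at step 4); 5 moves as required.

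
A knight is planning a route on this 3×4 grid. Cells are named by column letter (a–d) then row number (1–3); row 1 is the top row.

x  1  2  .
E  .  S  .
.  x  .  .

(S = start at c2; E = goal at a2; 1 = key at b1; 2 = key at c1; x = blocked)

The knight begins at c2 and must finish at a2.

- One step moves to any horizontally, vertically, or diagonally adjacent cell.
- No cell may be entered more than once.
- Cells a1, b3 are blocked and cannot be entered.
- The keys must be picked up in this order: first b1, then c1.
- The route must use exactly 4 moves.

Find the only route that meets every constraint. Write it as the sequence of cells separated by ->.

The waypoints must appear in the order b1, c1, with no cell reused.
Route from c2: up-left 1 to b1, right 1 to c1, down-left 1 to b2, left 1 to a2 — 4 moves in all.
Check: order respected (1 at step 1, 2 at step 2); 4 moves as required.

c2 -> b1 -> c1 -> b2 -> a2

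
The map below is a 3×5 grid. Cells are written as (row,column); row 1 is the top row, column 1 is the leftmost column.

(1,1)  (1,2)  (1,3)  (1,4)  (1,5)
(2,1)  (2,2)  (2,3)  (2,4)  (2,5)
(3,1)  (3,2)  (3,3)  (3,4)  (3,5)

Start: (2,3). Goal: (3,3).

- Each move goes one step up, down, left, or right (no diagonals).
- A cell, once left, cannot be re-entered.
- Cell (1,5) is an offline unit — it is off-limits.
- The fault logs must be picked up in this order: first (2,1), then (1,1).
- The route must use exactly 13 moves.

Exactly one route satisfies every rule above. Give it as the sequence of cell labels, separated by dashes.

The waypoints must appear in the order (2,1), (1,1), with no cell reused.
Route from (2,3): left 1 to (2,2), down 1 to (3,2), left 1 to (3,1), up 2 to (1,1), right 3 to (1,4), down 1 to (2,4), right 1 to (2,5), down 1 to (3,5), left 2 to (3,3) — 13 moves in all.
Check: order respected ((2,1) at step 4, (1,1) at step 5); 13 moves as required.

(2,3) - (2,2) - (3,2) - (3,1) - (2,1) - (1,1) - (1,2) - (1,3) - (1,4) - (2,4) - (2,5) - (3,5) - (3,4) - (3,3)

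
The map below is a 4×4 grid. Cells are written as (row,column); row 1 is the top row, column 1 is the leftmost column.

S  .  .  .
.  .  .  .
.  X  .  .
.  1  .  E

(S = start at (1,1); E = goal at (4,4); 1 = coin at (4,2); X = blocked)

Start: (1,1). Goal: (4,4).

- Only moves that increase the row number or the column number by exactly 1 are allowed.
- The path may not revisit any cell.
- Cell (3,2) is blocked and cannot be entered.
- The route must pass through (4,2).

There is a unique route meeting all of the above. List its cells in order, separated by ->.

(1,1) -> (2,1) -> (3,1) -> (4,1) -> (4,2) -> (4,3) -> (4,4)

Moves only go right or down, so the column and row indices never decrease.
Route from (1,1): 3× down (reaching (4,1)), 3× right (reaching (4,4)) — 6 moves in all.
Check: all required cells visited.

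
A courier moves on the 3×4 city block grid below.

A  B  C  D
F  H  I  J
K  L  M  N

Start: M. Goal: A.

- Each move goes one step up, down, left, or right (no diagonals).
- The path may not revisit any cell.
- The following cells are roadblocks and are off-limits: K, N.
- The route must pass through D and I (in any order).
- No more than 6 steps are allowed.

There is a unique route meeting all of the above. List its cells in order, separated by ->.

The 6-move cap with required stops at D, I leaves no slack for detours.
Route from M: up to I, right to J, up to D, 3× left (reaching A) — 6 moves in all.
Check: all required cells visited; 6 ≤ 6 moves.

M -> I -> J -> D -> C -> B -> A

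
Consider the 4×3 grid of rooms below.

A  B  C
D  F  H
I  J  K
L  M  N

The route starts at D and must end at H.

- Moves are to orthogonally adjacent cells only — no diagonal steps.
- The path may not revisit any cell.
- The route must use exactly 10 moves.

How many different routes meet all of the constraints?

Need simple routes of exactly 10 moves from D to H (Manhattan distance 2, so 4 moves are spent on a detour and 4 undoing it).
Enumerating: D A B F J I L M N K H | D I L M N K J F B C H.
That gives 2 routes.

2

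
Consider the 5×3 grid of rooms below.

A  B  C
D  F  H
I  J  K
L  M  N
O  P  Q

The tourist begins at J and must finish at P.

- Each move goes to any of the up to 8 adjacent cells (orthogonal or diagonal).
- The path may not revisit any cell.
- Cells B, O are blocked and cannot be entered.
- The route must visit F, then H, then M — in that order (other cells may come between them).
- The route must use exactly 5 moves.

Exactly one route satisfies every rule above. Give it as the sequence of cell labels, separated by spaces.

The waypoints must appear in the order F, H, M, with no cell reused.
Route from J: up 1 to F, right 1 to H, down 1 to K, down-left 1 to M, down 1 to P — 5 moves in all.
Check: order respected (F at step 1, H at step 2, M at step 4); 5 moves as required.

J F H K M P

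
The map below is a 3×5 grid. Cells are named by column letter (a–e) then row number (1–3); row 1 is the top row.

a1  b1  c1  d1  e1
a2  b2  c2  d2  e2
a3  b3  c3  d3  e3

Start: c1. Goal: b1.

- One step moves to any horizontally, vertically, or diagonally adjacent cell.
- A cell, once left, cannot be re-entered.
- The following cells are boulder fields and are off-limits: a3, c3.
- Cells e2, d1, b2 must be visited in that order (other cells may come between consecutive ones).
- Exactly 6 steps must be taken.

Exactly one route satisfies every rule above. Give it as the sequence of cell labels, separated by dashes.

c1 - d2 - e2 - d1 - c2 - b2 - b1

The waypoints must appear in the order e2, d1, b2, with no cell reused.
Route from c1: down-right to d2, right to e2, up-left to d1, down-left to c2, left to b2, up to b1 — 6 moves in all.
Check: order respected (e2 at step 2, d1 at step 3, b2 at step 5); 6 moves as required.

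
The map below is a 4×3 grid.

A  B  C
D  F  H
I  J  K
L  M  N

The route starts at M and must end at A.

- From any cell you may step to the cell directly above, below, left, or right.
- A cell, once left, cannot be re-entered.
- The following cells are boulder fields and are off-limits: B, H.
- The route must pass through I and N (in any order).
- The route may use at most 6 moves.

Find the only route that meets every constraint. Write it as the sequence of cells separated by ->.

M -> N -> K -> J -> I -> D -> A

The budget equals the shortest possible length, so every move has to be on a shortest route through the required cells.
Route from M: right 1 to N, up 1 to K, left 2 to I, up 2 to A — 6 moves in all.
Check: all required cells visited; 6 ≤ 6 moves.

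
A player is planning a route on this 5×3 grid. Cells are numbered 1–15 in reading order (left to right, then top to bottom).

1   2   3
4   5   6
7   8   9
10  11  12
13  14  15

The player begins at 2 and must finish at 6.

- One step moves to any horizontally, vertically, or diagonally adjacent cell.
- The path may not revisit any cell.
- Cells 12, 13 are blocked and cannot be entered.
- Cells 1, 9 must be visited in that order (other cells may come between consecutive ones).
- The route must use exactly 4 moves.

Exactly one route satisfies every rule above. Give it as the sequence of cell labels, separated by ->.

2 -> 1 -> 5 -> 9 -> 6

The waypoints must appear in the order 1, 9, with no cell reused.
Route from 2: left 1 to 1, down-right 2 to 9, up 1 to 6 — 4 moves in all.
Check: order respected (1 at step 1, 9 at step 3); 4 moves as required.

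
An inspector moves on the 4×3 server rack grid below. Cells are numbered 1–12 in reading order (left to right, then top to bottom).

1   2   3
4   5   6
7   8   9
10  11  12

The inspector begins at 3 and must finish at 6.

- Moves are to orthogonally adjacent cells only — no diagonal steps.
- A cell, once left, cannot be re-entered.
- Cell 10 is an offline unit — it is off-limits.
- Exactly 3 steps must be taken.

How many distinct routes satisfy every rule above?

Need simple routes of exactly 3 moves from 3 to 6 (Manhattan distance 1, so 1 moves are spent on a detour and 1 undoing it).
Enumerating: 3 2 5 6.
That gives 1 route.

1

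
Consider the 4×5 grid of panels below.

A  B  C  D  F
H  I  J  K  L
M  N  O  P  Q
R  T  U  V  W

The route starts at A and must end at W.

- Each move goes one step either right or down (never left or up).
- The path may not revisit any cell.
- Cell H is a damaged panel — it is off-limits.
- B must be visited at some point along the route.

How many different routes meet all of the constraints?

20

A right/down-only route from A to W makes exactly 3 down-moves and 4 right-moves in some order.
With no other constraints that would be C(7,3) = 35 routes.
Split at B and multiply the segment counts (each segment already excludes blocked cells): A→B: 1; B→W: 20; product = 20.
That gives 20 routes.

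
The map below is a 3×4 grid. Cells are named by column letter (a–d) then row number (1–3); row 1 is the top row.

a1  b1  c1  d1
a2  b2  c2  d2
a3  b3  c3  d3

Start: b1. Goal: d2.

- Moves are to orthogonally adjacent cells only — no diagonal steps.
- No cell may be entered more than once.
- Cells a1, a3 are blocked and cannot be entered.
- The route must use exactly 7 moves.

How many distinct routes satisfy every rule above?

Need simple routes of exactly 7 moves from b1 to d2 (Manhattan distance 3, so 2 moves are spent on a detour and 2 undoing it).
Enumerating: b1 b2 b3 c3 c2 c1 d1 d2 | b1 c1 c2 b2 b3 c3 d3 d2.
That gives 2 routes.

2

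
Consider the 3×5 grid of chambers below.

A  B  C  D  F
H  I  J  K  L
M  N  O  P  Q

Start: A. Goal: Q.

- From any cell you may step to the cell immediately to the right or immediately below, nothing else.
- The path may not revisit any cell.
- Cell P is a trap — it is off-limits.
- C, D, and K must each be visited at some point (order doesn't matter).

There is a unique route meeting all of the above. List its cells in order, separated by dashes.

Moves only go right or down, so the column and row indices never decrease.
Route from A: right 3 to D, down 1 to K, right 1 to L, down 1 to Q — 6 moves in all.
Check: all required cells visited.

A - B - C - D - K - L - Q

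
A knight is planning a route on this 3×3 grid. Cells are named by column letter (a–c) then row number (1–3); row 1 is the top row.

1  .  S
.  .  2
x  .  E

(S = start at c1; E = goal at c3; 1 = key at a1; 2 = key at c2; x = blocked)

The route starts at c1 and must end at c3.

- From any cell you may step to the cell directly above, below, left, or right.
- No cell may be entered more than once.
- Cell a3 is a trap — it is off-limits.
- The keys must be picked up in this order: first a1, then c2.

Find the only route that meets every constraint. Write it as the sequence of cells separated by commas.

c1, b1, a1, a2, b2, c2, c3

The waypoints must appear in the order a1, c2, with no cell reused.
Route from c1: 2× left (reaching a1), down to a2, 2× right (reaching c2), down to c3 — 6 moves in all.
Check: order respected (1 at step 2, 2 at step 5).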